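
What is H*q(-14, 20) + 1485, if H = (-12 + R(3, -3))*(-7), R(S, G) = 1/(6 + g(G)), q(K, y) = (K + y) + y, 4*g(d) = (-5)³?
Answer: 371297/101 ≈ 3676.2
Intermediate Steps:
g(d) = -125/4 (g(d) = (¼)*(-5)³ = (¼)*(-125) = -125/4)
q(K, y) = K + 2*y
R(S, G) = -4/101 (R(S, G) = 1/(6 - 125/4) = 1/(-101/4) = -4/101)
H = 8512/101 (H = (-12 - 4/101)*(-7) = -1216/101*(-7) = 8512/101 ≈ 84.277)
H*q(-14, 20) + 1485 = 8512*(-14 + 2*20)/101 + 1485 = 8512*(-14 + 40)/101 + 1485 = (8512/101)*26 + 1485 = 221312/101 + 1485 = 371297/101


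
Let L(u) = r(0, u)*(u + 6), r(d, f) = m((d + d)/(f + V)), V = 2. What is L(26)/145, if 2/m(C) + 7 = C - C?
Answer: -64/1015 ≈ -0.063054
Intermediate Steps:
m(C) = -2/7 (m(C) = 2/(-7 + (C - C)) = 2/(-7 + 0) = 2/(-7) = 2*(-1/7) = -2/7)
r(d, f) = -2/7
L(u) = -12/7 - 2*u/7 (L(u) = -2*(u + 6)/7 = -2*(6 + u)/7 = -12/7 - 2*u/7)
L(26)/145 = (-12/7 - 2/7*26)/145 = (-12/7 - 52/7)*(1/145) = -64/7*1/145 = -64/1015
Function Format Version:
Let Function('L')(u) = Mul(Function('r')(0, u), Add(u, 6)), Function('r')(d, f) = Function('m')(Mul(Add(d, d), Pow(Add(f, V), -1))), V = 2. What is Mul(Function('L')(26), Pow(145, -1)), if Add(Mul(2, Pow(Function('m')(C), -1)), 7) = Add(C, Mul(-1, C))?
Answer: Rational(-64, 1015) ≈ -0.063054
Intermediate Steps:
Function('m')(C) = Rational(-2, 7) (Function('m')(C) = Mul(2, Pow(Add(-7, Add(C, Mul(-1, C))), -1)) = Mul(2, Pow(Add(-7, 0), -1)) = Mul(2, Pow(-7, -1)) = Mul(2, Rational(-1, 7)) = Rational(-2, 7))
Function('r')(d, f) = Rational(-2, 7)
Function('L')(u) = Add(Rational(-12, 7), Mul(Rational(-2, 7), u)) (Function('L')(u) = Mul(Rational(-2, 7), Add(u, 6)) = Mul(Rational(-2, 7), Add(6, u)) = Add(Rational(-12, 7), Mul(Rational(-2, 7), u)))
Mul(Function('L')(26), Pow(145, -1)) = Mul(Add(Rational(-12, 7), Mul(Rational(-2, 7), 26)), Pow(145, -1)) = Mul(Add(Rational(-12, 7), Rational(-52, 7)), Rational(1, 145)) = Mul(Rational(-64, 7), Rational(1, 145)) = Rational(-64, 1015)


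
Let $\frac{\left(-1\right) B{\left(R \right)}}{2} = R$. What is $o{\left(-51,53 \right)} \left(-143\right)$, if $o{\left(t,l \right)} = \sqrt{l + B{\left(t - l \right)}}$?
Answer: $- 429 \sqrt{29} \approx -2310.2$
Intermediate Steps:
$B{\left(R \right)} = - 2 R$
$o{\left(t,l \right)} = \sqrt{- 2 t + 3 l}$ ($o{\left(t,l \right)} = \sqrt{l - 2 \left(t - l\right)} = \sqrt{l + \left(- 2 t + 2 l\right)} = \sqrt{- 2 t + 3 l}$)
$o{\left(-51,53 \right)} \left(-143\right) = \sqrt{\left(-2\right) \left(-51\right) + 3 \cdot 53} \left(-143\right) = \sqrt{102 + 159} \left(-143\right) = \sqrt{261} \left(-143\right) = 3 \sqrt{29} \left(-143\right) = - 429 \sqrt{29}$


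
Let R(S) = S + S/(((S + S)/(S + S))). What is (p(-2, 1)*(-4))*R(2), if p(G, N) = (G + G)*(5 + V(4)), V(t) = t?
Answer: 576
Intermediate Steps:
R(S) = 2*S (R(S) = S + S/(((2*S)/((2*S)))) = S + S/(((2*S)*(1/(2*S)))) = S + S/1 = S + S*1 = S + S = 2*S)
p(G, N) = 18*G (p(G, N) = (G + G)*(5 + 4) = (2*G)*9 = 18*G)
(p(-2, 1)*(-4))*R(2) = ((18*(-2))*(-4))*(2*2) = -36*(-4)*4 = 144*4 = 576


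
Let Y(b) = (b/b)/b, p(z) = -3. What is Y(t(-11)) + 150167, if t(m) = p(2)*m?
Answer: 4955512/33 ≈ 1.5017e+5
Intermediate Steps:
t(m) = -3*m
Y(b) = 1/b
Y(t(-11)) + 150167 = 1/(-3*(-11)) + 150167 = 1/33 + 150167 = 4955512/33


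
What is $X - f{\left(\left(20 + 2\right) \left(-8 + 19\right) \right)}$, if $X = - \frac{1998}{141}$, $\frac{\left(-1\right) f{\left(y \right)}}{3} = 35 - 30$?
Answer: $\frac{39}{47} \approx 0.82979$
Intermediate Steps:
$f{\left(y \right)} = -15$ ($f{\left(y \right)} = - 3 \left(35 - 30\right) = \left(-3\right) 5 = -15$)
$X = - \frac{666}{47}$ ($X = \left(-1998\right) \frac{1}{141} = - \frac{666}{47} \approx -14.17$)
$X - f{\left(\left(20 + 2\right) \left(-8 + 19\right) \right)} = - \frac{666}{47} - -15 = - \frac{666}{47} + 15 = \frac{39}{47}$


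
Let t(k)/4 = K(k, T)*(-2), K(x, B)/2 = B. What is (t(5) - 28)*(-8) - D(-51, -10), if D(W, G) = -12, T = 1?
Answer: 364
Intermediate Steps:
K(x, B) = 2*B
t(k) = -16 (t(k) = 4*((2*1)*(-2)) = 4*(2*(-2)) = 4*(-4) = -16)
(t(5) - 28)*(-8) - D(-51, -10) = (-16 - 28)*(-8) - 1*(-12) = -44*(-8) + 12 = 352 + 12 = 364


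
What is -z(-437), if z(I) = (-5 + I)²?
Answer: -195364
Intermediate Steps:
-z(-437) = -(-5 - 437)² = -1*(-442)² = -1*195364 = -195364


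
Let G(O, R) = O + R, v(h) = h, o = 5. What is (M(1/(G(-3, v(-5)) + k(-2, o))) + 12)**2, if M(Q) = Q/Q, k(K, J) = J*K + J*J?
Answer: 169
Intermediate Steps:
k(K, J) = J**2 + J*K (k(K, J) = J*K + J**2 = J**2 + J*K)
M(Q) = 1
(M(1/(G(-3, v(-5)) + k(-2, o))) + 12)**2 = (1 + 12)**2 = 13**2 = 169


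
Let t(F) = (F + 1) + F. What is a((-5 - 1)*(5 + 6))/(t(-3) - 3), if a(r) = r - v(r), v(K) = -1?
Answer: 65/8 ≈ 8.1250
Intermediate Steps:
t(F) = 1 + 2*F (t(F) = (1 + F) + F = 1 + 2*F)
a(r) = 1 + r (a(r) = r - 1*(-1) = r + 1 = 1 + r)
a((-5 - 1)*(5 + 6))/(t(-3) - 3) = (1 + (-5 - 1)*(5 + 6))/((1 + 2*(-3)) - 3) = (1 - 6*11)/((1 - 6) - 3) = (1 - 66)/(-5 - 3) = -65/(-8) = -⅛*(-65) = 65/8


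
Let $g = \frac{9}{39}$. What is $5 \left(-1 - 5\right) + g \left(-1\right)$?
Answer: $- \frac{393}{13} \approx -30.231$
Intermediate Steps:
$g = \frac{3}{13}$ ($g = 9 \cdot \frac{1}{39} = \frac{3}{13} \approx 0.23077$)
$5 \left(-1 - 5\right) + g \left(-1\right) = 5 \left(-1 - 5\right) + \frac{3}{13} \left(-1\right) = 5 \left(-6\right) - \frac{3}{13} = -30 - \frac{3}{13} = - \frac{393}{13}$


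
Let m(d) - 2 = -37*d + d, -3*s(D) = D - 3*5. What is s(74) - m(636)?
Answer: 68623/3 ≈ 22874.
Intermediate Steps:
s(D) = 5 - D/3 (s(D) = -(D - 3*5)/3 = -(D - 15)/3 = -(-15 + D)/3 = 5 - D/3)
m(d) = 2 - 36*d (m(d) = 2 + (-37*d + d) = 2 - 36*d)
s(74) - m(636) = (5 - ⅓*74) - (2 - 36*636) = (5 - 74/3) - (2 - 22896) = -59/3 - 1*(-22894) = -59/3 + 22894 = 68623/3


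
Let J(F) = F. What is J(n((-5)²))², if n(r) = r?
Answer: 625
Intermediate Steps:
J(n((-5)²))² = ((-5)²)² = 25² = 625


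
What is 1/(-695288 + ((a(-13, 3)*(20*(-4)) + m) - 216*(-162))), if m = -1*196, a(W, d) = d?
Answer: -1/660732 ≈ -1.5135e-6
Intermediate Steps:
m = -196
1/(-695288 + ((a(-13, 3)*(20*(-4)) + m) - 216*(-162))) = 1/(-695288 + ((3*(20*(-4)) - 196) - 216*(-162))) = 1/(-695288 + ((3*(-80) - 196) - 1*(-34992))) = 1/(-695288 + ((-240 - 196) + 34992)) = 1/(-695288 + (-436 + 34992)) = 1/(-695288 + 34556) = 1/(-660732) = -1/660732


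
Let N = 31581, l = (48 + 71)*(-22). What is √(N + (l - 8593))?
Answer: √20370 ≈ 142.72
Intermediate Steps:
l = -2618 (l = 119*(-22) = -2618)
√(N + (l - 8593)) = √(31581 + (-2618 - 8593)) = √(31581 - 11211) = √20370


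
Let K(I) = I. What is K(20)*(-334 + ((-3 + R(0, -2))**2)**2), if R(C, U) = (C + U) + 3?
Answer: -6360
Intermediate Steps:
R(C, U) = 3 + C + U
K(20)*(-334 + ((-3 + R(0, -2))**2)**2) = 20*(-334 + ((-3 + (3 + 0 - 2))**2)**2) = 20*(-334 + ((-3 + 1)**2)**2) = 20*(-334 + ((-2)**2)**2) = 20*(-334 + 4**2) = 20*(-334 + 16) = 20*(-318) = -6360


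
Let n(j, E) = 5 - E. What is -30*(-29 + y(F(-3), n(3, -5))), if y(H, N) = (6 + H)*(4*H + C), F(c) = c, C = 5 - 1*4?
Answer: 1860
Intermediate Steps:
C = 1 (C = 5 - 4 = 1)
y(H, N) = (1 + 4*H)*(6 + H) (y(H, N) = (6 + H)*(4*H + 1) = (6 + H)*(1 + 4*H) = (1 + 4*H)*(6 + H))
-30*(-29 + y(F(-3), n(3, -5))) = -30*(-29 + (6 + 4*(-3)² + 25*(-3))) = -30*(-29 + (6 + 4*9 - 75)) = -30*(-29 + (6 + 36 - 75)) = -30*(-29 - 33) = -30*(-62) = 1860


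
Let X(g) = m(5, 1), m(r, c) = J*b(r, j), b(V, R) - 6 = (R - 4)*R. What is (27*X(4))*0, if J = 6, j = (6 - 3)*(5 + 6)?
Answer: 0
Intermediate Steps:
j = 33 (j = 3*11 = 33)
b(V, R) = 6 + R*(-4 + R) (b(V, R) = 6 + (R - 4)*R = 6 + (-4 + R)*R = 6 + R*(-4 + R))
m(r, c) = 5778 (m(r, c) = 6*(6 + 33² - 4*33) = 6*(6 + 1089 - 132) = 6*963 = 5778)
X(g) = 5778
(27*X(4))*0 = (27*5778)*0 = 156006*0 = 0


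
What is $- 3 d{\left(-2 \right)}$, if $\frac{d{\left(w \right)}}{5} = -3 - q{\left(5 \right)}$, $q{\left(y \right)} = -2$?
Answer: $15$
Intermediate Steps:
$d{\left(w \right)} = -5$ ($d{\left(w \right)} = 5 \left(-3 - -2\right) = 5 \left(-3 + 2\right) = 5 \left(-1\right) = -5$)
$- 3 d{\left(-2 \right)} = \left(-3\right) \left(-5\right) = 15$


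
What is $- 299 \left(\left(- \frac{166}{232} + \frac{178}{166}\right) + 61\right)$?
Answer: $- \frac{176632157}{9628} \approx -18346.0$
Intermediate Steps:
$- 299 \left(\left(- \frac{166}{232} + \frac{178}{166}\right) + 61\right) = - 299 \left(\left(\left(-166\right) \frac{1}{232} + 178 \cdot \frac{1}{166}\right) + 61\right) = - 299 \left(\left(- \frac{83}{116} + \frac{89}{83}\right) + 61\right) = - 299 \left(\frac{3435}{9628} + 61\right) = \left(-299\right) \frac{590743}{9628} = - \frac{176632157}{9628}$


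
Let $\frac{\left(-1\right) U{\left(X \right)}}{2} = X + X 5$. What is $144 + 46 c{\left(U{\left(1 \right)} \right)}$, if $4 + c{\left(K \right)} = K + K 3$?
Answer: $-2248$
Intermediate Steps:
$U{\left(X \right)} = - 12 X$ ($U{\left(X \right)} = - 2 \left(X + X 5\right) = - 2 \left(X + 5 X\right) = - 2 \cdot 6 X = - 12 X$)
$c{\left(K \right)} = -4 + 4 K$ ($c{\left(K \right)} = -4 + \left(K + K 3\right) = -4 + \left(K + 3 K\right) = -4 + 4 K$)
$144 + 46 c{\left(U{\left(1 \right)} \right)} = 144 + 46 \left(-4 + 4 \left(\left(-12\right) 1\right)\right) = 144 + 46 \left(-4 + 4 \left(-12\right)\right) = 144 + 46 \left(-4 - 48\right) = 144 + 46 \left(-52\right) = 144 - 2392 = -2248$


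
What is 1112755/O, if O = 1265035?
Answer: 222551/253007 ≈ 0.87962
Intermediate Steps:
1112755/O = 1112755/1265035 = 1112755*(1/1265035) = 222551/253007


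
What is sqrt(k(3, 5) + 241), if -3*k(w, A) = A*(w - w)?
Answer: sqrt(241) ≈ 15.524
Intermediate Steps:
k(w, A) = 0 (k(w, A) = -A*(w - w)/3 = -A*0/3 = -1/3*0 = 0)
sqrt(k(3, 5) + 241) = sqrt(0 + 241) = sqrt(241)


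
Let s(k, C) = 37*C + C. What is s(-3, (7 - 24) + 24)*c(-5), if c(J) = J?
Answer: -1330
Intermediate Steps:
s(k, C) = 38*C
s(-3, (7 - 24) + 24)*c(-5) = (38*((7 - 24) + 24))*(-5) = (38*(-17 + 24))*(-5) = (38*7)*(-5) = 266*(-5) = -1330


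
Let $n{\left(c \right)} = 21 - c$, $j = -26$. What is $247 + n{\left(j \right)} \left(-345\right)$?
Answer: $-15968$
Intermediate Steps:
$247 + n{\left(j \right)} \left(-345\right) = 247 + \left(21 - -26\right) \left(-345\right) = 247 + \left(21 + 26\right) \left(-345\right) = 247 + 47 \left(-345\right) = 247 - 16215 = -15968$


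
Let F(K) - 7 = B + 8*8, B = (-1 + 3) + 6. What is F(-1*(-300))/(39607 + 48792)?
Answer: 79/88399 ≈ 0.00089367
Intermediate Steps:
B = 8 (B = 2 + 6 = 8)
F(K) = 79 (F(K) = 7 + (8 + 8*8) = 7 + (8 + 64) = 7 + 72 = 79)
F(-1*(-300))/(39607 + 48792) = 79/(39607 + 48792) = 79/88399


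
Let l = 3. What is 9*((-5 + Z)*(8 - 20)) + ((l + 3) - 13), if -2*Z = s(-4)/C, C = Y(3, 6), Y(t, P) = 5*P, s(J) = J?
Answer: 2629/5 ≈ 525.80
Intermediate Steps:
C = 30 (C = 5*6 = 30)
Z = 1/15 (Z = -(-2)/30 = -½*(-2/15) = 1/15 ≈ 0.066667)
9*((-5 + Z)*(8 - 20)) + ((l + 3) - 13) = 9*((-5 + 1/15)*(8 - 20)) + ((3 + 3) - 13) = 9*(-74/15*(-12)) + (6 - 13) = 9*(296/5) - 7 = 2664/5 - 7 = 2629/5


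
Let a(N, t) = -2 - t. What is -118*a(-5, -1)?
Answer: 118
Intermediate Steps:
-118*a(-5, -1) = -118*(-2 - 1*(-1)) = -118*(-2 + 1) = -118*(-1) = 118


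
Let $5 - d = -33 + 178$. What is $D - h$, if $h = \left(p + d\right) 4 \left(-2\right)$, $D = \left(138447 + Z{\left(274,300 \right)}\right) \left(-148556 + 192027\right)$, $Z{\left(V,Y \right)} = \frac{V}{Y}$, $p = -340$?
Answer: $\frac{902769810077}{150} \approx 6.0185 \cdot 10^{9}$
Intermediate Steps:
$d = -140$ ($d = 5 - \left(-33 + 178\right) = 5 - 145 = -140$)
$D = \frac{902770386077}{150}$ ($D = \left(138447 + \frac{274}{300}\right) \left(-148556 + 192027\right) = \left(138447 + 274 \cdot \frac{1}{300}\right) 43471 = \left(138447 + \frac{137}{150}\right) 43471 = \frac{20767187}{150} \cdot 43471 = \frac{902770386077}{150} \approx 6.0185 \cdot 10^{9}$)
$h = 3840$ ($h = \left(-340 - 140\right) 4 \left(-2\right) = \left(-480\right) \left(-8\right) = 3840$)
$D - h = \frac{902770386077}{150} - 3840 = \frac{902769810077}{150}$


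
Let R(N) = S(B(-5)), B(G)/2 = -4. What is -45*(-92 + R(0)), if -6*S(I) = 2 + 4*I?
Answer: 3915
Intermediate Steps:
B(G) = -8 (B(G) = 2*(-4) = -8)
S(I) = -⅓ - 2*I/3 (S(I) = -(2 + 4*I)/6 = -⅓ - 2*I/3)
R(N) = 5 (R(N) = -⅓ - ⅔*(-8) = -⅓ + 16/3 = 5)
-45*(-92 + R(0)) = -45*(-92 + 5) = -45*(-87) = 3915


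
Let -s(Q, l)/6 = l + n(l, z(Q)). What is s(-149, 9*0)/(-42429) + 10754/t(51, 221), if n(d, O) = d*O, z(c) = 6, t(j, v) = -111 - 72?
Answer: -10754/183 ≈ -58.765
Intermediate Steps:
t(j, v) = -183
n(d, O) = O*d
s(Q, l) = -42*l (s(Q, l) = -6*(l + 6*l) = -42*l)
s(-149, 9*0)/(-42429) + 10754/t(51, 221) = -378*0/(-42429) + 10754/(-183) = -42*0*(-1/42429) + 10754*(-1/183) = 0*(-1/42429) - 10754/183 = 0 - 10754/183 = -10754/183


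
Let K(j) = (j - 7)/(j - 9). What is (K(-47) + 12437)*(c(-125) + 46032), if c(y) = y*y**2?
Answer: -664169929459/28 ≈ -2.3720e+10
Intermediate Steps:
K(j) = (-7 + j)/(-9 + j)
c(y) = y**3
(K(-47) + 12437)*(c(-125) + 46032) = ((-7 - 47)/(-9 - 47) + 12437)*((-125)**3 + 46032) = (-54/(-56) + 12437)*(-1953125 + 46032) = (-1/56*(-54) + 12437)*(-1907093) = (27/28 + 12437)*(-1907093) = (348263/28)*(-1907093) = -664169929459/28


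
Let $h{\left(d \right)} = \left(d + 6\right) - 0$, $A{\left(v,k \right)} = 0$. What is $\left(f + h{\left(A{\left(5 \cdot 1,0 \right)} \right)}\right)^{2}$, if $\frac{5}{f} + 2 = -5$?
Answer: $\frac{1369}{49} \approx 27.939$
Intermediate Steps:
$f = - \frac{5}{7}$ ($f = \frac{5}{-2 - 5} = \frac{5}{-7} = 5 \left(- \frac{1}{7}\right) = - \frac{5}{7} \approx -0.71429$)
$h{\left(d \right)} = 6 + d$ ($h{\left(d \right)} = \left(6 + d\right) + 0 = 6 + d$)
$\left(f + h{\left(A{\left(5 \cdot 1,0 \right)} \right)}\right)^{2} = \left(- \frac{5}{7} + \left(6 + 0\right)\right)^{2} = \left(- \frac{5}{7} + 6\right)^{2} = \left(\frac{37}{7}\right)^{2} = \frac{1369}{49}$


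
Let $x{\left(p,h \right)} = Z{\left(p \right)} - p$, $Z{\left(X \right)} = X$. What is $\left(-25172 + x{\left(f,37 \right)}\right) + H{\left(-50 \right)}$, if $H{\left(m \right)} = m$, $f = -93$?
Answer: $-25222$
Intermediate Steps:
$x{\left(p,h \right)} = 0$ ($x{\left(p,h \right)} = p - p = 0$)
$\left(-25172 + x{\left(f,37 \right)}\right) + H{\left(-50 \right)} = \left(-25172 + 0\right) - 50 = -25172 - 50 = -25222$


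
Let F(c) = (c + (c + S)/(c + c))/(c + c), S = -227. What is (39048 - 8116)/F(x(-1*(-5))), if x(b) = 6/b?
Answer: -4454208/5573 ≈ -799.25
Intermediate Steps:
F(c) = (c + (-227 + c)/(2*c))/(2*c) (F(c) = (c + (c - 227)/(c + c))/(c + c) = (c + (-227 + c)/((2*c)))/((2*c)) = (c + (-227 + c)*(1/(2*c)))*(1/(2*c)) = (c + (-227 + c)/(2*c))*(1/(2*c)) = (c + (-227 + c)/(2*c))/(2*c))
(39048 - 8116)/F(x(-1*(-5))) = (39048 - 8116)/(((-227 + 6/((-1*(-5))) + 2*(6/((-1*(-5))))²)/(4*(6/((-1*(-5))))²))) = 30932/(((-227 + 6/5 + 2*(6/5)²)/(4*(6/5)²))) = 30932/(((¼)*(25/36)*(-227 + 6/5 + 2*(36/25)))) = 30932/(((¼)*(25/36)*(-227 + 6/5 + 72/25))) = 30932/(((¼)*(25/36)*(-5573/25))) = 30932/(-5573/144) = 30932*(-144/5573) = -4454208/5573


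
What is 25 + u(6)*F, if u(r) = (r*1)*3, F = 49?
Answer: 907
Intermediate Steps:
u(r) = 3*r (u(r) = r*3 = 3*r)
25 + u(6)*F = 25 + (3*6)*49 = 25 + 18*49 = 25 + 882 = 907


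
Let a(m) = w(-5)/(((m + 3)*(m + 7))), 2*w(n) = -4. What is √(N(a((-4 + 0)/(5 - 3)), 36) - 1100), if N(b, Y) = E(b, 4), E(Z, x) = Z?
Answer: I*√27510/5 ≈ 33.172*I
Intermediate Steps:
w(n) = -2 (w(n) = (½)*(-4) = -2)
a(m) = -2/((3 + m)*(7 + m)) (a(m) = -2*1/((m + 3)*(m + 7)) = -2*1/((3 + m)*(7 + m)) = -2/((3 + m)*(7 + m)))
N(b, Y) = b
√(N(a((-4 + 0)/(5 - 3)), 36) - 1100) = √(-2/(21 + ((-4 + 0)/(5 - 3))² + 10*((-4 + 0)/(5 - 3))) - 1100) = √(-2/(21 + (-4/2)² + 10*(-4/2)) - 1100) = √(-2/(21 + (-4*½)² + 10*(-4*½)) - 1100) = √(-2/(21 + (-2)² + 10*(-2)) - 1100) = √(-2/(21 + 4 - 20) - 1100) = √(-2/5 - 1100) = √(-2*⅕ - 1100) = √(-⅖ - 1100) = √(-5502/5) = I*√27510/5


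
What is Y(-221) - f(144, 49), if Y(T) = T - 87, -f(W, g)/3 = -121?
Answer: -671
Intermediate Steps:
f(W, g) = 363 (f(W, g) = -3*(-121) = 363)
Y(T) = -87 + T
Y(-221) - f(144, 49) = (-87 - 221) - 1*363 = -308 - 363 = -671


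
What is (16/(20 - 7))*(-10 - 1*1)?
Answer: -176/13 ≈ -13.538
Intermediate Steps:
(16/(20 - 7))*(-10 - 1*1) = (16/13)*(-10 - 1) = (16*(1/13))*(-11) = (16/13)*(-11) = -176/13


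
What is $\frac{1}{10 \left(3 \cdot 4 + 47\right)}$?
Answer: $\frac{1}{590} \approx 0.0016949$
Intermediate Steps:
$\frac{1}{10 \left(3 \cdot 4 + 47\right)} = \frac{1}{10 \left(12 + 47\right)} = \frac{1}{10 \cdot 59} = \frac{1}{590}$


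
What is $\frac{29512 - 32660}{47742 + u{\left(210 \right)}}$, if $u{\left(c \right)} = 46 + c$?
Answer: $- \frac{1574}{23999} \approx -0.065586$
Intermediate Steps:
$\frac{29512 - 32660}{47742 + u{\left(210 \right)}} = \frac{29512 - 32660}{47742 + \left(46 + 210\right)} = - \frac{3148}{47742 + 256} = - \frac{3148}{47998} = \left(-3148\right) \frac{1}{47998} = - \frac{1574}{23999}$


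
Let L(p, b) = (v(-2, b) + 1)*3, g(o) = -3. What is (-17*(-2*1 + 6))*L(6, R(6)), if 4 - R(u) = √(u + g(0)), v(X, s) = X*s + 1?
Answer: 1224 - 408*√3 ≈ 517.32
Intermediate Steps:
v(X, s) = 1 + X*s
R(u) = 4 - √(-3 + u) (R(u) = 4 - √(u - 3) = 4 - √(-3 + u))
L(p, b) = 6 - 6*b (L(p, b) = ((1 - 2*b) + 1)*3 = (2 - 2*b)*3 = 6 - 6*b)
(-17*(-2*1 + 6))*L(6, R(6)) = (-17*(-2*1 + 6))*(6 - 6*(4 - √(-3 + 6))) = (-17*(-2 + 6))*(6 - 6*(4 - √3)) = (-17*4)*(6 + (-24 + 6*√3)) = -68*(-18 + 6*√3) = 1224 - 408*√3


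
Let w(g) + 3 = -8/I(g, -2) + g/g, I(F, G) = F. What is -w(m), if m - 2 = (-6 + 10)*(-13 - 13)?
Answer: 98/51 ≈ 1.9216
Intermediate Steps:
m = -102 (m = 2 + (-6 + 10)*(-13 - 13) = 2 + 4*(-26) = 2 - 104 = -102)
w(g) = -2 - 8/g (w(g) = -3 + (-8/g + g/g) = -3 + (-8/g + 1) = -3 + (1 - 8/g) = -2 - 8/g)
-w(m) = -(-2 - 8/(-102)) = -(-2 - 8*(-1/102)) = -(-2 + 4/51) = -1*(-98/51) = 98/51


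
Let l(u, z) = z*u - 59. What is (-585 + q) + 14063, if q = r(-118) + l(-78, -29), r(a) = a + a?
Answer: 15445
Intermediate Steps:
r(a) = 2*a
l(u, z) = -59 + u*z (l(u, z) = u*z - 59 = -59 + u*z)
q = 1967 (q = 2*(-118) + (-59 - 78*(-29)) = -236 + (-59 + 2262) = -236 + 2203 = 1967)
(-585 + q) + 14063 = (-585 + 1967) + 14063 = 1382 + 14063 = 15445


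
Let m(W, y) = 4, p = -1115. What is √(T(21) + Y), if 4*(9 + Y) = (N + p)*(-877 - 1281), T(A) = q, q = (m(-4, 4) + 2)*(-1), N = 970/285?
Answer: √7793588226/114 ≈ 774.40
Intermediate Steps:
N = 194/57 (N = 970*(1/285) = 194/57 ≈ 3.4035)
q = -6 (q = (4 + 2)*(-1) = 6*(-1) = -6)
T(A) = -6
Y = 68365493/114 (Y = -9 + ((194/57 - 1115)*(-877 - 1281))/4 = -9 + (-63361/57*(-2158))/4 = -9 + (¼)*(136733038/57) = -9 + 68366519/114 = 68365493/114 ≈ 5.9970e+5)
√(T(21) + Y) = √(-6 + 68365493/114) = √(68364809/114) = √7793588226/114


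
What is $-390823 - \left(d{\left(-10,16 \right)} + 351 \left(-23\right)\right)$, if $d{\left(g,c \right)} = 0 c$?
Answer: $-382750$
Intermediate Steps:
$d{\left(g,c \right)} = 0$
$-390823 - \left(d{\left(-10,16 \right)} + 351 \left(-23\right)\right) = -390823 - \left(0 + 351 \left(-23\right)\right) = -390823 - \left(0 - 8073\right) = -390823 - -8073 = -390823 + 8073 = -382750$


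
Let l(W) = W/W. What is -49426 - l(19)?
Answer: -49427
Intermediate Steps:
l(W) = 1
-49426 - l(19) = -49426 - 1*1 = -49426 - 1 = -49427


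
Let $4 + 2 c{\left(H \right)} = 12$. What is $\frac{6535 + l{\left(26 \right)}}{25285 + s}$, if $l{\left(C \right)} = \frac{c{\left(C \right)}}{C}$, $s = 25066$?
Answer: $\frac{84957}{654563} \approx 0.12979$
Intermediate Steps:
$c{\left(H \right)} = 4$ ($c{\left(H \right)} = -2 + \frac{1}{2} \cdot 12 = -2 + 6 = 4$)
$l{\left(C \right)} = \frac{4}{C}$
$\frac{6535 + l{\left(26 \right)}}{25285 + s} = \frac{6535 + \frac{4}{26}}{25285 + 25066} = \frac{6535 + 4 \cdot \frac{1}{26}}{50351} = \left(6535 + \frac{2}{13}\right) \frac{1}{50351} = \frac{84957}{13} \cdot \frac{1}{50351} = \frac{84957}{654563}$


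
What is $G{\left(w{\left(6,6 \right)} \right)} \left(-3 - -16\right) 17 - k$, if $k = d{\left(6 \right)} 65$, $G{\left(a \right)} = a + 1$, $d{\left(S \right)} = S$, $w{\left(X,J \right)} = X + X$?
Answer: $2483$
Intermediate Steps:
$w{\left(X,J \right)} = 2 X$
$G{\left(a \right)} = 1 + a$
$k = 390$ ($k = 6 \cdot 65 = 390$)
$G{\left(w{\left(6,6 \right)} \right)} \left(-3 - -16\right) 17 - k = \left(1 + 2 \cdot 6\right) \left(-3 - -16\right) 17 - 390 = \left(1 + 12\right) \left(-3 + 16\right) 17 - 390 = 13 \cdot 13 \cdot 17 - 390 = 169 \cdot 17 - 390 = 2873 - 390 = 2483$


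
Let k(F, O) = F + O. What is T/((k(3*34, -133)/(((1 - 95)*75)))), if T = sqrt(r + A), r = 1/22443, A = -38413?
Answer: 2350*I*sqrt(19348176686394)/231911 ≈ 44572.0*I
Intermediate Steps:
r = 1/22443 ≈ 4.4557e-5
T = I*sqrt(19348176686394)/22443 (T = sqrt(1/22443 - 38413) = sqrt(-862102958/22443) = I*sqrt(19348176686394)/22443 ≈ 195.99*I)
T/((k(3*34, -133)/(((1 - 95)*75)))) = (I*sqrt(19348176686394)/22443)/(((3*34 - 133)/(((1 - 95)*75)))) = (I*sqrt(19348176686394)/22443)/(((102 - 133)/((-94*75)))) = (I*sqrt(19348176686394)/22443)/((-31/(-7050))) = (I*sqrt(19348176686394)/22443)/((-31*(-1/7050))) = (I*sqrt(19348176686394)/22443)/(31/7050) = (I*sqrt(19348176686394)/22443)*(7050/31) = 2350*I*sqrt(19348176686394)/231911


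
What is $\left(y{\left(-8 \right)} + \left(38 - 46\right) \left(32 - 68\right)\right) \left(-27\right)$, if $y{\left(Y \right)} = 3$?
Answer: $-7857$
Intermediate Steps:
$\left(y{\left(-8 \right)} + \left(38 - 46\right) \left(32 - 68\right)\right) \left(-27\right) = \left(3 + \left(38 - 46\right) \left(32 - 68\right)\right) \left(-27\right) = \left(3 - -288\right) \left(-27\right) = \left(3 + 288\right) \left(-27\right) = 291 \left(-27\right) = -7857$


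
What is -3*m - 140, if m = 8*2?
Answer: -188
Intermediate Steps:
m = 16
-3*m - 140 = -3*16 - 140 = -48 - 140 = -188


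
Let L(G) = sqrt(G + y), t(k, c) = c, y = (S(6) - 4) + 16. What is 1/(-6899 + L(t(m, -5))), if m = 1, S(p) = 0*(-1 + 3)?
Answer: -6899/47596194 - sqrt(7)/47596194 ≈ -0.00014500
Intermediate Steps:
S(p) = 0 (S(p) = 0*2 = 0)
y = 12 (y = (0 - 4) + 16 = -4 + 16 = 12)
L(G) = sqrt(12 + G) (L(G) = sqrt(G + 12) = sqrt(12 + G))
1/(-6899 + L(t(m, -5))) = 1/(-6899 + sqrt(12 - 5)) = 1/(-6899 + sqrt(7))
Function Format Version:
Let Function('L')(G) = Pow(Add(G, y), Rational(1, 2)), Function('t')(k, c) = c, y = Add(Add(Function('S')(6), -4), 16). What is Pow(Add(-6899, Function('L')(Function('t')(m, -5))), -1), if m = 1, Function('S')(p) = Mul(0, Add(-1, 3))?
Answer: Add(Rational(-6899, 47596194), Mul(Rational(-1, 47596194), Pow(7, Rational(1, 2)))) ≈ -0.00014500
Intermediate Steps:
Function('S')(p) = 0 (Function('S')(p) = Mul(0, 2) = 0)
y = 12 (y = Add(Add(0, -4), 16) = Add(-4, 16) = 12)
Function('L')(G) = Pow(Add(12, G), Rational(1, 2)) (Function('L')(G) = Pow(Add(G, 12), Rational(1, 2)) = Pow(Add(12, G), Rational(1, 2)))
Pow(Add(-6899, Function('L')(Function('t')(m, -5))), -1) = Pow(Add(-6899, Pow(Add(12, -5), Rational(1, 2))), -1) = Pow(Add(-6899, Pow(7, Rational(1, 2))), -1)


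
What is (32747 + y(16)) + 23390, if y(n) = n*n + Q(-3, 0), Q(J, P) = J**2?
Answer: 56402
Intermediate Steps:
y(n) = 9 + n**2 (y(n) = n*n + (-3)**2 = n**2 + 9 = 9 + n**2)
(32747 + y(16)) + 23390 = (32747 + (9 + 16**2)) + 23390 = (32747 + (9 + 256)) + 23390 = (32747 + 265) + 23390 = 33012 + 23390 = 56402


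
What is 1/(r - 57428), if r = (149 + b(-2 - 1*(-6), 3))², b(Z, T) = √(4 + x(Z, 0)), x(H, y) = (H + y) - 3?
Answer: -17611/620072632 - 149*√5/620072632 ≈ -2.8939e-5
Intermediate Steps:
x(H, y) = -3 + H + y
b(Z, T) = √(1 + Z) (b(Z, T) = √(4 + (-3 + Z + 0)) = √(4 + (-3 + Z)) = √(1 + Z))
r = (149 + √5)² (r = (149 + √(1 + (-2 - 1*(-6))))² = (149 + √(1 + (-2 + 6)))² = (149 + √(1 + 4))² = (149 + √5)² ≈ 22872.)
1/(r - 57428) = 1/((149 + √5)² - 57428) = 1/(-57428 + (149 + √5)²)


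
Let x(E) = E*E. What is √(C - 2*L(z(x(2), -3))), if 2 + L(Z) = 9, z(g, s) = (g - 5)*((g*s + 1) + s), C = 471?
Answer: √457 ≈ 21.378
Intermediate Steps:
x(E) = E²
z(g, s) = (-5 + g)*(1 + s + g*s) (z(g, s) = (-5 + g)*((1 + g*s) + s) = (-5 + g)*(1 + s + g*s))
L(Z) = 7 (L(Z) = -2 + 9 = 7)
√(C - 2*L(z(x(2), -3))) = √(471 - 2*7) = √(471 - 14) = √457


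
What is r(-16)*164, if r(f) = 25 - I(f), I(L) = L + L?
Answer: 9348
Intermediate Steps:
I(L) = 2*L
r(f) = 25 - 2*f
r(-16)*164 = (25 - 2*(-16))*164 = (25 + 32)*164 = 57*164 = 9348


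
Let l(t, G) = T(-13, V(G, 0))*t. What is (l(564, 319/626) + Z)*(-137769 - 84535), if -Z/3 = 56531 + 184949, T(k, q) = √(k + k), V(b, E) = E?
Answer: 161045909760 - 125379456*I*√26 ≈ 1.6105e+11 - 6.3931e+8*I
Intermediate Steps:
T(k, q) = √2*√k (T(k, q) = √(2*k) = √2*√k)
l(t, G) = I*t*√26 (l(t, G) = (√2*√(-13))*t = (√2*(I*√13))*t = (I*√26)*t = I*t*√26)
Z = -724440 (Z = -3*(56531 + 184949) = -3*241480 = -724440)
(l(564, 319/626) + Z)*(-137769 - 84535) = (I*564*√26 - 724440)*(-137769 - 84535) = (564*I*√26 - 724440)*(-222304) = (-724440 + 564*I*√26)*(-222304) = 161045909760 - 125379456*I*√26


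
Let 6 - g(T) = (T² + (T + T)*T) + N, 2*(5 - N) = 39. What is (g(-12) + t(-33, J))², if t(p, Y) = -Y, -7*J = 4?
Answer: 33097009/196 ≈ 1.6886e+5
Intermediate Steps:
J = -4/7 (J = -⅐*4 = -4/7 ≈ -0.57143)
N = -29/2 (N = 5 - ½*39 = 5 - 39/2 = -29/2 ≈ -14.500)
g(T) = 41/2 - 3*T² (g(T) = 6 - ((T² + (T + T)*T) - 29/2) = 6 - ((T² + (2*T)*T) - 29/2) = 6 - ((T² + 2*T²) - 29/2) = 6 - (3*T² - 29/2) = 6 - (-29/2 + 3*T²) = 6 + (29/2 - 3*T²) = 41/2 - 3*T²)
(g(-12) + t(-33, J))² = ((41/2 - 3*(-12)²) - 1*(-4/7))² = ((41/2 - 3*144) + 4/7)² = ((41/2 - 432) + 4/7)² = (-823/2 + 4/7)² = (-5753/14)² = 33097009/196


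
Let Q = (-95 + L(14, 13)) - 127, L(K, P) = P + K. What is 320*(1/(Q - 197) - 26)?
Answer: -407720/49 ≈ -8320.8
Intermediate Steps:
L(K, P) = K + P
Q = -195 (Q = (-95 + (14 + 13)) - 127 = (-95 + 27) - 127 = -68 - 127 = -195)
320*(1/(Q - 197) - 26) = 320*(1/(-195 - 197) - 26) = 320*(1/(-392) - 26) = 320*(-1/392 - 26) = 320*(-10193/392) = -407720/49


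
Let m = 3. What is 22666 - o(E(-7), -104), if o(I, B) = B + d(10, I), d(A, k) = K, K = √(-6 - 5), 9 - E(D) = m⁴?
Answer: 22770 - I*√11 ≈ 22770.0 - 3.3166*I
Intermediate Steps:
E(D) = -72 (E(D) = 9 - 1*3⁴ = 9 - 1*81 = 9 - 81 = -72)
K = I*√11 (K = √(-11) = I*√11 ≈ 3.3166*I)
d(A, k) = I*√11
o(I, B) = B + I*√11
22666 - o(E(-7), -104) = 22666 - (-104 + I*√11) = 22666 + (104 - I*√11) = 22770 - I*√11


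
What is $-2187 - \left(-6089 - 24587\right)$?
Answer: $28489$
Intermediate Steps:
$-2187 - \left(-6089 - 24587\right) = -2187 - -30676 = -2187 + 30676 = 28489$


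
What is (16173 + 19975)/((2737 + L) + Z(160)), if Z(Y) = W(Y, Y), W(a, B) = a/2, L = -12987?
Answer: -18074/5085 ≈ -3.5544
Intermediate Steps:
W(a, B) = a/2 (W(a, B) = a*(½) = a/2)
Z(Y) = Y/2
(16173 + 19975)/((2737 + L) + Z(160)) = (16173 + 19975)/((2737 - 12987) + (½)*160) = 36148/(-10250 + 80) = 36148/(-10170) = 36148*(-1/10170) = -18074/5085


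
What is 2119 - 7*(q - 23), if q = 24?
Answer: 2112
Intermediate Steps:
2119 - 7*(q - 23) = 2119 - 7*(24 - 23) = 2119 - 7*1 = 2119 - 7 = 2112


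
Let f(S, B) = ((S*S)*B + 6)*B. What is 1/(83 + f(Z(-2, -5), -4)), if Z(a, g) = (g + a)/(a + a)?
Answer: 1/108 ≈ 0.0092593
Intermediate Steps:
Z(a, g) = (a + g)/(2*a) (Z(a, g) = (a + g)/((2*a)) = (a + g)*(1/(2*a)) = (a + g)/(2*a))
f(S, B) = B*(6 + B*S²) (f(S, B) = (S²*B + 6)*B = (B*S² + 6)*B = (6 + B*S²)*B = B*(6 + B*S²))
1/(83 + f(Z(-2, -5), -4)) = 1/(83 - 4*(6 - 4*(-2 - 5)²/16)) = 1/(83 - 4*(6 - 4*((½)*(-½)*(-7))²)) = 1/(83 - 4*(6 - 4*(7/4)²)) = 1/(83 - 4*(6 - 4*49/16)) = 1/(83 - 4*(6 - 49/4)) = 1/(83 - 4*(-25/4)) = 1/(83 + 25) = 1/108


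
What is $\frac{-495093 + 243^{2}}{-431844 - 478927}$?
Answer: $\frac{436044}{910771} \approx 0.47876$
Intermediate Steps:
$\frac{-495093 + 243^{2}}{-431844 - 478927} = \frac{-495093 + 59049}{-910771} = \left(-436044\right) \left(- \frac{1}{910771}\right) = \frac{436044}{910771}$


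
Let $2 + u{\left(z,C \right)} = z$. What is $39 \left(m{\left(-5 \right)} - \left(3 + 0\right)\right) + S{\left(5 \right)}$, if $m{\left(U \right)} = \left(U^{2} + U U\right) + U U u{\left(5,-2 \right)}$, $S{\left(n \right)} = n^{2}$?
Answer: $4783$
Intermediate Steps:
$u{\left(z,C \right)} = -2 + z$
$m{\left(U \right)} = 5 U^{2}$ ($m{\left(U \right)} = \left(U^{2} + U U\right) + U U \left(-2 + 5\right) = \left(U^{2} + U^{2}\right) + U^{2} \cdot 3 = 2 U^{2} + 3 U^{2} = 5 U^{2}$)
$39 \left(m{\left(-5 \right)} - \left(3 + 0\right)\right) + S{\left(5 \right)} = 39 \left(5 \left(-5\right)^{2} - \left(3 + 0\right)\right) + 5^{2} = 39 \left(5 \cdot 25 - 3\right) + 25 = 39 \left(125 - 3\right) + 25 = 39 \cdot 122 + 25 = 4758 + 25 = 4783$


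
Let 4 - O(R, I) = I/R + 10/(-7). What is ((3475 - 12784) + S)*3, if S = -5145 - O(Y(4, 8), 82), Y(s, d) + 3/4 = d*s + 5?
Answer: -44022072/1015 ≈ -43372.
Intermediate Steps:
Y(s, d) = 17/4 + d*s (Y(s, d) = -¾ + (d*s + 5) = -¾ + (5 + d*s) = 17/4 + d*s)
O(R, I) = 38/7 - I/R (O(R, I) = 4 - (I/R + 10/(-7)) = 4 - (I/R + 10*(-⅐)) = 4 - (I/R - 10/7) = 4 - (-10/7 + I/R) = 4 + (10/7 - I/R) = 38/7 - I/R)
S = -5225389/1015 (S = -5145 - (38/7 - 1*82/(17/4 + 8*4)) = -5145 - (38/7 - 1*82/(17/4 + 32)) = -5145 - (38/7 - 1*82/145/4) = -5145 - (38/7 - 1*82*4/145) = -5145 - (38/7 - 328/145) = -5145 - 1*3214/1015 = -5145 - 3214/1015 = -5225389/1015 ≈ -5148.2)
((3475 - 12784) + S)*3 = ((3475 - 12784) - 5225389/1015)*3 = (-9309 - 5225389/1015)*3 = -14674024/1015*3 = -44022072/1015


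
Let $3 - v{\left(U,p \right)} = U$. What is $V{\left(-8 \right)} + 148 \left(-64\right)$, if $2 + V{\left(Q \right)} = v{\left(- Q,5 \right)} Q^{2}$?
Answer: $-9794$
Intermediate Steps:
$v{\left(U,p \right)} = 3 - U$
$V{\left(Q \right)} = -2 + Q^{2} \left(3 + Q\right)$ ($V{\left(Q \right)} = -2 + \left(3 - - Q\right) Q^{2} = -2 + \left(3 + Q\right) Q^{2} = -2 + Q^{2} \left(3 + Q\right)$)
$V{\left(-8 \right)} + 148 \left(-64\right) = \left(-2 + \left(-8\right)^{2} \left(3 - 8\right)\right) + 148 \left(-64\right) = \left(-2 + 64 \left(-5\right)\right) - 9472 = \left(-2 - 320\right) - 9472 = -322 - 9472 = -9794$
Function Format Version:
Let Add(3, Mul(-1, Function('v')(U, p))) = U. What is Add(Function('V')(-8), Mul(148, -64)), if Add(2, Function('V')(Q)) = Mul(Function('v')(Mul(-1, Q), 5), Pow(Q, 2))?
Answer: -9794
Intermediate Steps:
Function('v')(U, p) = Add(3, Mul(-1, U))
Function('V')(Q) = Add(-2, Mul(Pow(Q, 2), Add(3, Q))) (Function('V')(Q) = Add(-2, Mul(Add(3, Mul(-1, Mul(-1, Q))), Pow(Q, 2))) = Add(-2, Mul(Add(3, Q), Pow(Q, 2))) = Add(-2, Mul(Pow(Q, 2), Add(3, Q))))
Add(Function('V')(-8), Mul(148, -64)) = Add(Add(-2, Mul(Pow(-8, 2), Add(3, -8))), Mul(148, -64)) = Add(Add(-2, Mul(64, -5)), -9472) = Add(Add(-2, -320), -9472) = Add(-322, -9472) = -9794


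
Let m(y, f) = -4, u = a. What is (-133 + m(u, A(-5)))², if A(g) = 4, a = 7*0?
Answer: 18769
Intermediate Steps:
a = 0
u = 0
(-133 + m(u, A(-5)))² = (-133 - 4)² = (-137)² = 18769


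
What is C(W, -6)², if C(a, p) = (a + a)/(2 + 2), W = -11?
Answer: 121/4 ≈ 30.250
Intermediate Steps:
C(a, p) = a/2 (C(a, p) = (2*a)/4 = (2*a)*(¼) = a/2)
C(W, -6)² = ((½)*(-11))² = (-11/2)² = 121/4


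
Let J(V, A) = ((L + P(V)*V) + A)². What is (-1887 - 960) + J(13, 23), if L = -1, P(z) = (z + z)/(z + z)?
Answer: -1622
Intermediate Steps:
P(z) = 1 (P(z) = (2*z)/((2*z)) = (2*z)*(1/(2*z)) = 1)
J(V, A) = (-1 + A + V)² (J(V, A) = ((-1 + 1*V) + A)² = ((-1 + V) + A)² = (-1 + A + V)²)
(-1887 - 960) + J(13, 23) = (-1887 - 960) + (-1 + 23 + 13)² = -2847 + 35² = -2847 + 1225 = -1622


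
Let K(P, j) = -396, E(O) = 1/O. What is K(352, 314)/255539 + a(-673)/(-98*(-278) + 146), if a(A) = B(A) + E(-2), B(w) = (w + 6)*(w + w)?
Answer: 13903475169/424194740 ≈ 32.776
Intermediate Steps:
B(w) = 2*w*(6 + w) (B(w) = (6 + w)*(2*w) = 2*w*(6 + w))
a(A) = -½ + 2*A*(6 + A) (a(A) = 2*A*(6 + A) + 1/(-2) = 2*A*(6 + A) - ½ = -½ + 2*A*(6 + A))
K(352, 314)/255539 + a(-673)/(-98*(-278) + 146) = -396/255539 + (-½ + 2*(-673)*(6 - 673))/(-98*(-278) + 146) = -396*1/255539 + (-½ + 2*(-673)*(-667))/(27244 + 146) = -396/255539 + (-½ + 897782)/27390 = -396/255539 + (1795563/2)*(1/27390) = -396/255539 + 54411/1660 = 13903475169/424194740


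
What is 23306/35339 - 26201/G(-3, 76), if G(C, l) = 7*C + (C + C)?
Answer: 926546401/954153 ≈ 971.07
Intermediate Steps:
G(C, l) = 9*C (G(C, l) = 7*C + 2*C = 9*C)
23306/35339 - 26201/G(-3, 76) = 23306/35339 - 26201/(9*(-3)) = 23306*(1/35339) - 26201/(-27) = 23306/35339 - 26201*(-1/27) = 23306/35339 + 26201/27 = 926546401/954153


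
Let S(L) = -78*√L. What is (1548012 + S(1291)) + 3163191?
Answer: 4711203 - 78*√1291 ≈ 4.7084e+6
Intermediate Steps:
(1548012 + S(1291)) + 3163191 = (1548012 - 78*√1291) + 3163191 = 4711203 - 78*√1291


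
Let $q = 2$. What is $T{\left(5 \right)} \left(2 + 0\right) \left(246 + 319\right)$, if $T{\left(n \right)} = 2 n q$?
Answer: $22600$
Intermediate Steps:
$T{\left(n \right)} = 4 n$ ($T{\left(n \right)} = 2 n 2 = 4 n$)
$T{\left(5 \right)} \left(2 + 0\right) \left(246 + 319\right) = 4 \cdot 5 \left(2 + 0\right) \left(246 + 319\right) = 20 \cdot 2 \cdot 565 = 40 \cdot 565 = 22600$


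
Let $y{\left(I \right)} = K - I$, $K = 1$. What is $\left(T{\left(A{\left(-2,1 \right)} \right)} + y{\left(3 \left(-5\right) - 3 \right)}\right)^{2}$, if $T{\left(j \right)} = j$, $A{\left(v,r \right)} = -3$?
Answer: $256$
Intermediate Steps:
$y{\left(I \right)} = 1 - I$
$\left(T{\left(A{\left(-2,1 \right)} \right)} + y{\left(3 \left(-5\right) - 3 \right)}\right)^{2} = \left(-3 + \left(1 - \left(3 \left(-5\right) - 3\right)\right)\right)^{2} = \left(-3 + \left(1 - \left(-15 - 3\right)\right)\right)^{2} = \left(-3 + \left(1 - -18\right)\right)^{2} = \left(-3 + \left(1 + 18\right)\right)^{2} = \left(-3 + 19\right)^{2} = 16^{2} = 256$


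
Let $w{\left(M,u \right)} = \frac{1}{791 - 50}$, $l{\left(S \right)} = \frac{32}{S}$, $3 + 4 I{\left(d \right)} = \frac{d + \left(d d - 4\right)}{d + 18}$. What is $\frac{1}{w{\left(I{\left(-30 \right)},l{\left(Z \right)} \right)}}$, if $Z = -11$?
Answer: $741$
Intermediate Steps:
$I{\left(d \right)} = - \frac{3}{4} + \frac{-4 + d + d^{2}}{4 \left(18 + d\right)}$ ($I{\left(d \right)} = - \frac{3}{4} + \frac{\left(d + \left(d d - 4\right)\right) \frac{1}{d + 18}}{4} = - \frac{3}{4} + \frac{\left(d + \left(d^{2} - 4\right)\right) \frac{1}{18 + d}}{4} = - \frac{3}{4} + \frac{\left(d + \left(-4 + d^{2}\right)\right) \frac{1}{18 + d}}{4} = - \frac{3}{4} + \frac{\left(-4 + d + d^{2}\right) \frac{1}{18 + d}}{4} = - \frac{3}{4} + \frac{\frac{1}{18 + d} \left(-4 + d + d^{2}\right)}{4} = - \frac{3}{4} + \frac{-4 + d + d^{2}}{4 \left(18 + d\right)}$)
$w{\left(M,u \right)} = \frac{1}{741}$
$\frac{1}{w{\left(I{\left(-30 \right)},l{\left(Z \right)} \right)}} = \frac{1}{\frac{1}{741}} = 741$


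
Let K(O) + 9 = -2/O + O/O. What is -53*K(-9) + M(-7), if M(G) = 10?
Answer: 3800/9 ≈ 422.22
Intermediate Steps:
K(O) = -8 - 2/O (K(O) = -9 + (-2/O + O/O) = -9 + (-2/O + 1) = -9 + (1 - 2/O) = -8 - 2/O)
-53*K(-9) + M(-7) = -53*(-8 - 2/(-9)) + 10 = -53*(-8 - 2*(-1/9)) + 10 = -53*(-8 + 2/9) + 10 = -53*(-70/9) + 10 = 3710/9 + 10 = 3800/9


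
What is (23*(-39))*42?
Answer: -37674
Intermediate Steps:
(23*(-39))*42 = -897*42 = -37674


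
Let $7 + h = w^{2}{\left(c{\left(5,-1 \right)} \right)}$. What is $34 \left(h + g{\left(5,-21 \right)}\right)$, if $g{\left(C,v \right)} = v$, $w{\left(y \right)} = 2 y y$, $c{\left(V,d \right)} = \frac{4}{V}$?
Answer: $- \frac{560184}{625} \approx -896.29$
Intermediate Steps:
$w{\left(y \right)} = 2 y^{2}$
$h = - \frac{3351}{625}$ ($h = -7 + \left(2 \left(\frac{4}{5}\right)^{2}\right)^{2} = -7 + \left(2 \cdot \frac{16}{25}\right)^{2} = -7 + \left(\frac{32}{25}\right)^{2} = -7 + \frac{1024}{625} = - \frac{3351}{625} \approx -5.3616$)
$34 \left(h + g{\left(5,-21 \right)}\right) = 34 \left(- \frac{3351}{625} - 21\right) = 34 \left(- \frac{16476}{625}\right) = - \frac{560184}{625}$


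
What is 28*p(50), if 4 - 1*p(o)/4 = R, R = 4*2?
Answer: -448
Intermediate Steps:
R = 8
p(o) = -16 (p(o) = 16 - 4*8 = 16 - 32 = -16)
28*p(50) = 28*(-16) = -448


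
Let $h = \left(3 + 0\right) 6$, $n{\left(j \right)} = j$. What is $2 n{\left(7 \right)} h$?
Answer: $252$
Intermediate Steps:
$h = 18$ ($h = 3 \cdot 6 = 18$)
$2 n{\left(7 \right)} h = 2 \cdot 7 \cdot 18 = 14 \cdot 18 = 252$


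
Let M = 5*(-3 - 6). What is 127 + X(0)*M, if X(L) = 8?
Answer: -233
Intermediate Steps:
M = -45 (M = 5*(-9) = -45)
127 + X(0)*M = 127 + 8*(-45) = 127 - 360 = -233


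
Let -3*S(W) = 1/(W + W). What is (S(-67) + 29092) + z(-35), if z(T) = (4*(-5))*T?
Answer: 11976385/402 ≈ 29792.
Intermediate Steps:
S(W) = -1/(6*W) (S(W) = -1/(3*(W + W)) = -1/(2*W)/3 = -1/(6*W))
z(T) = -20*T
(S(-67) + 29092) + z(-35) = (-1/6/(-67) + 29092) - 20*(-35) = (-1/6*(-1/67) + 29092) + 700 = (1/402 + 29092) + 700 = 11694985/402 + 700 = 11976385/402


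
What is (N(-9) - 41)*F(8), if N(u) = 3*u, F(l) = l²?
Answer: -4352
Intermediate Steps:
(N(-9) - 41)*F(8) = (3*(-9) - 41)*8² = (-27 - 41)*64 = -68*64 = -4352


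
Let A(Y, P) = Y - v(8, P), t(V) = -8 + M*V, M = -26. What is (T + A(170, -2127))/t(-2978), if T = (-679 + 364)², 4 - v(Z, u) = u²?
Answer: 231176/3871 ≈ 59.720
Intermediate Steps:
t(V) = -8 - 26*V
v(Z, u) = 4 - u²
A(Y, P) = -4 + Y + P² (A(Y, P) = Y - (4 - P²) = Y + (-4 + P²) = -4 + Y + P²)
T = 99225 (T = (-315)² = 99225)
(T + A(170, -2127))/t(-2978) = (99225 + (-4 + 170 + (-2127)²))/(-8 - 26*(-2978)) = (99225 + (-4 + 170 + 4524129))/(-8 + 77428) = (99225 + 4524295)/77420 = 4623520*(1/77420) = 231176/3871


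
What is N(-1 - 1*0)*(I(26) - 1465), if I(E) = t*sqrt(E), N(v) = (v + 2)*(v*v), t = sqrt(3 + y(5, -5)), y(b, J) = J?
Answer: -1465 + 2*I*sqrt(13) ≈ -1465.0 + 7.2111*I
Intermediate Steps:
t = I*sqrt(2) (t = sqrt(3 - 5) = sqrt(-2) = I*sqrt(2) ≈ 1.4142*I)
N(v) = v**2*(2 + v) (N(v) = (2 + v)*v**2 = v**2*(2 + v))
I(E) = I*sqrt(2)*sqrt(E) (I(E) = (I*sqrt(2))*sqrt(E) = I*sqrt(2)*sqrt(E))
N(-1 - 1*0)*(I(26) - 1465) = ((-1 - 1*0)**2*(2 + (-1 - 1*0)))*(I*sqrt(2)*sqrt(26) - 1465) = ((-1 + 0)**2*(2 + (-1 + 0)))*(2*I*sqrt(13) - 1465) = ((-1)**2*(2 - 1))*(-1465 + 2*I*sqrt(13)) = (1*1)*(-1465 + 2*I*sqrt(13)) = 1*(-1465 + 2*I*sqrt(13)) = -1465 + 2*I*sqrt(13)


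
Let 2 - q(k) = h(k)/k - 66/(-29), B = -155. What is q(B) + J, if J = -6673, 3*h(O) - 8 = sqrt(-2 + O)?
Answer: -89988893/13485 + I*sqrt(157)/465 ≈ -6673.3 + 0.026946*I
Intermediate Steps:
h(O) = 8/3 + sqrt(-2 + O)/3
q(k) = -8/29 - (8/3 + sqrt(-2 + k)/3)/k (q(k) = 2 - ((8/3 + sqrt(-2 + k)/3)/k - 66/(-29)) = 2 - ((8/3 + sqrt(-2 + k)/3)/k - 66*(-1/29)) = 2 - ((8/3 + sqrt(-2 + k)/3)/k + 66/29) = 2 - (66/29 + (8/3 + sqrt(-2 + k)/3)/k) = 2 + (-66/29 - (8/3 + sqrt(-2 + k)/3)/k) = -8/29 - (8/3 + sqrt(-2 + k)/3)/k)
q(B) + J = (1/87)*(-232 - 29*sqrt(-2 - 155) - 24*(-155))/(-155) - 6673 = (1/87)*(-1/155)*(-232 - 29*I*sqrt(157) + 3720) - 6673 = (1/87)*(-1/155)*(3488 - 29*I*sqrt(157)) - 6673 = (-3488/13485 + I*sqrt(157)/465) - 6673 = -89988893/13485 + I*sqrt(157)/465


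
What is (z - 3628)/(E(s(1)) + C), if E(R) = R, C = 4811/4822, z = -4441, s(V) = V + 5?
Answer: -38908718/33743 ≈ -1153.1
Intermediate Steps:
s(V) = 5 + V
C = 4811/4822 (C = 4811*(1/4822) = 4811/4822 ≈ 0.99772)
(z - 3628)/(E(s(1)) + C) = (-4441 - 3628)/((5 + 1) + 4811/4822) = -8069/(6 + 4811/4822) = -8069/33743/4822 = -8069*4822/33743 = -38908718/33743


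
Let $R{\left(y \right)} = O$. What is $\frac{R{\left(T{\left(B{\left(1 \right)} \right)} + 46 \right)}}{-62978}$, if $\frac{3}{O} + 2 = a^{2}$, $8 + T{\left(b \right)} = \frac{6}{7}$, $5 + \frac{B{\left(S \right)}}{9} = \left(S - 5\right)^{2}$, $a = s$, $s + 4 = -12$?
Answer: $- \frac{3}{15996412} \approx -1.8754 \cdot 10^{-7}$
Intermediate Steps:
$s = -16$ ($s = -4 - 12 = -16$)
$a = -16$
$B{\left(S \right)} = -45 + 9 \left(-5 + S\right)^{2}$ ($B{\left(S \right)} = -45 + 9 \left(S - 5\right)^{2} = -45 + 9 \left(-5 + S\right)^{2}$)
$T{\left(b \right)} = - \frac{50}{7}$ ($T{\left(b \right)} = -8 + \frac{6}{7} = - \frac{50}{7}$)
$O = \frac{3}{254}$ ($O = \frac{3}{-2 + \left(-16\right)^{2}} = \frac{3}{-2 + 256} = \frac{3}{254} \approx 0.011811$)
$R{\left(y \right)} = \frac{3}{254}$
$\frac{R{\left(T{\left(B{\left(1 \right)} \right)} + 46 \right)}}{-62978} = \frac{3}{254 \left(-62978\right)} = \frac{3}{254} \left(- \frac{1}{62978}\right) = - \frac{3}{15996412}$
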